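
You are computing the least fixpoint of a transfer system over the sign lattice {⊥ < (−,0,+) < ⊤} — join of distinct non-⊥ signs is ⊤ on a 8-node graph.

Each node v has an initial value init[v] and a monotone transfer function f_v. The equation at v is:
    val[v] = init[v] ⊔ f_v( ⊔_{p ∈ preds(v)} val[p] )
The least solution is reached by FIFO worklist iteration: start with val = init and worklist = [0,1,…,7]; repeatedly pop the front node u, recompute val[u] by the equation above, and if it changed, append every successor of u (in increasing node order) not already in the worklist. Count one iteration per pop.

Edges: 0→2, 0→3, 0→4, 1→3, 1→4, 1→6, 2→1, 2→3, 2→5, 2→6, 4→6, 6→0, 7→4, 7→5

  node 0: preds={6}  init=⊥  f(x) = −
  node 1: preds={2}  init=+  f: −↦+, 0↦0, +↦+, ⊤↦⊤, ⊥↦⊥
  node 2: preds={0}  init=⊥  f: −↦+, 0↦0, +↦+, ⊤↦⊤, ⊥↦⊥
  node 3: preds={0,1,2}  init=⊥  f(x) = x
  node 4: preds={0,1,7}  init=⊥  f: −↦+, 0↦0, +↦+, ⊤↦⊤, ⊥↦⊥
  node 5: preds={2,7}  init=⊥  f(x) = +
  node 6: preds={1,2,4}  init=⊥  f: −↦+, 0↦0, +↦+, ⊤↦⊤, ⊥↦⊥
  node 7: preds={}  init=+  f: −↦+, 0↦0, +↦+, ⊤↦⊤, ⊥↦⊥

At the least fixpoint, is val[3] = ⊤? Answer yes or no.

Worklist (10 pops):
  #1 pop 0: in=⊥ → − (was ⊥); enqueue []
  #2 pop 1: in=⊥ → + (no change)
  #3 pop 2: in=− → + (was ⊥); enqueue [1]
  #4 pop 3: in=⊤ → ⊤ (was ⊥); enqueue []
  #5 pop 4: in=⊤ → ⊤ (was ⊥); enqueue []
  #6 pop 5: in=+ → + (was ⊥); enqueue []
  #7 pop 6: in=⊤ → ⊤ (was ⊥); enqueue [0]
  #8 pop 7: in=⊥ → + (no change)
  #9 pop 1: in=+ → + (no change)
  #10 pop 0: in=⊤ → − (no change)

Fixpoint:
  val[0] = −
  val[1] = +
  val[2] = +
  val[3] = ⊤
  val[4] = ⊤
  val[5] = +
  val[6] = ⊤
  val[7] = +

yes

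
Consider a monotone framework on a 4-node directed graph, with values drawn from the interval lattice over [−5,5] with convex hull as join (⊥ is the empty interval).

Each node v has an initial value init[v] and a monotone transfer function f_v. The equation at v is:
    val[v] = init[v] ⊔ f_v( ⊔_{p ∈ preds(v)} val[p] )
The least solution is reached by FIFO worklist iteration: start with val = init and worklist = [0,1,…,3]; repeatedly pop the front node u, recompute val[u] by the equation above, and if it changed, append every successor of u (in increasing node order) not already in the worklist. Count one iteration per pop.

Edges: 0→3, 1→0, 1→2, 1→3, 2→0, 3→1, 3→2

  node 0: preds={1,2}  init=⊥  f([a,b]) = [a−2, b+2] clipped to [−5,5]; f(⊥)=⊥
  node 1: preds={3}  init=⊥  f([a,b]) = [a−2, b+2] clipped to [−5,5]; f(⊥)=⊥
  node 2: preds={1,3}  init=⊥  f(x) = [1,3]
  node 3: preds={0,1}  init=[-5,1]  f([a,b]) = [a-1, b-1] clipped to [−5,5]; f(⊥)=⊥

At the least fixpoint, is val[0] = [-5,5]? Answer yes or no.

Trace (13 dequeues):
  [1] u=0 | in ⊥ | out ⊥ | ==
  [2] u=1 | in [-5,1] | out [-5,3] | prev ⊥ | push {0}
  [3] u=2 | in [-5,3] | out [1,3] | prev ⊥ | push {}
  [4] u=3 | in [-5,3] | out [-5,2] | prev [-5,1] | push {1,2}
  [5] u=0 | in [-5,3] | out [-5,5] | prev ⊥ | push {3}
  [6] u=1 | in [-5,2] | out [-5,4] | prev [-5,3] | push {0}
  [7] u=2 | in [-5,4] | out [1,3] | ==
  [8] u=3 | in [-5,5] | out [-5,4] | prev [-5,2] | push {1,2}
  [9] u=0 | in [-5,4] | out [-5,5] | ==
  [10] u=1 | in [-5,4] | out [-5,5] | prev [-5,4] | push {0,3}
  [11] u=2 | in [-5,5] | out [1,3] | ==
  [12] u=0 | in [-5,5] | out [-5,5] | ==
  [13] u=3 | in [-5,5] | out [-5,4] | ==

Converged values:
  [0] [-5,5]
  [1] [-5,5]
  [2] [1,3]
  [3] [-5,4]

yes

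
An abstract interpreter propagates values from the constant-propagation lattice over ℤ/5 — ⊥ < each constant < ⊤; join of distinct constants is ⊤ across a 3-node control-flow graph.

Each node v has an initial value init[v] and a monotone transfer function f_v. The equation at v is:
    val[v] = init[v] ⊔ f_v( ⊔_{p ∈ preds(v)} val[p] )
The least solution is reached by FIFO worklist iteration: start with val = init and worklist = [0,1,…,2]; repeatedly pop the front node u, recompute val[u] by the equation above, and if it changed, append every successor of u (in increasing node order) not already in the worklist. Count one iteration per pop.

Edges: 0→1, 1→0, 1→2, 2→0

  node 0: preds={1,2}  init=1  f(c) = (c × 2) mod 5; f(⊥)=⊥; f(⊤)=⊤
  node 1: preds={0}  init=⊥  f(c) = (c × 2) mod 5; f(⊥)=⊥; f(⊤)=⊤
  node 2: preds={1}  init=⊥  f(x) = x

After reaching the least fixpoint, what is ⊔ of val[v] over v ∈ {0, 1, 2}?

Worklist (8 pops):
  #1 pop 0: in=⊥ → 1 (no change)
  #2 pop 1: in=1 → 2 (was ⊥); enqueue [0]
  #3 pop 2: in=2 → 2 (was ⊥); enqueue []
  #4 pop 0: in=2 → ⊤ (was 1); enqueue [1]
  #5 pop 1: in=⊤ → ⊤ (was 2); enqueue [0,2]
  #6 pop 0: in=⊤ → ⊤ (no change)
  #7 pop 2: in=⊤ → ⊤ (was 2); enqueue [0]
  #8 pop 0: in=⊤ → ⊤ (no change)

Fixpoint:
  val[0] = ⊤
  val[1] = ⊤
  val[2] = ⊤

⊤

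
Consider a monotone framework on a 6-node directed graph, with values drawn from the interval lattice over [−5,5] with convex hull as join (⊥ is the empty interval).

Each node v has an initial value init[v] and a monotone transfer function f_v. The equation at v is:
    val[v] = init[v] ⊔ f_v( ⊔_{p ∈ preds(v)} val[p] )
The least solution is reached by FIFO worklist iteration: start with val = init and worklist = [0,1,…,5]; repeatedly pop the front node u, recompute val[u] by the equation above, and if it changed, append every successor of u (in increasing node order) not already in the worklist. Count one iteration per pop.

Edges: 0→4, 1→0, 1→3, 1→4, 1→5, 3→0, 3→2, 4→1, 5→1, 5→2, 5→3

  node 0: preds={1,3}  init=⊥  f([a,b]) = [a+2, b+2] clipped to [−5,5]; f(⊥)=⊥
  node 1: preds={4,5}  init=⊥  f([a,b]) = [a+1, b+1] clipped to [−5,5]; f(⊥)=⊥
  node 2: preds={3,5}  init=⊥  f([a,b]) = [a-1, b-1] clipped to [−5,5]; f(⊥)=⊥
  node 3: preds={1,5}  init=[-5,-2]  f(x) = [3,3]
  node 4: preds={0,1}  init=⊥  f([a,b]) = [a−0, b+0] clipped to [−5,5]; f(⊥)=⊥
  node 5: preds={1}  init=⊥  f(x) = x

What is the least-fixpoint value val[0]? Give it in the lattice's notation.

Trace (22 dequeues):
  [1] u=0 | in [-5,-2] | out [-3,0] | prev ⊥ | push {}
  [2] u=1 | in ⊥ | out ⊥ | ==
  [3] u=2 | in [-5,-2] | out [-5,-3] | prev ⊥ | push {}
  [4] u=3 | in ⊥ | out [-5,3] | prev [-5,-2] | push {0,2}
  [5] u=4 | in [-3,0] | out [-3,0] | prev ⊥ | push {1}
  [6] u=5 | in ⊥ | out ⊥ | ==
  [7] u=0 | in [-5,3] | out [-3,5] | prev [-3,0] | push {4}
  [8] u=2 | in [-5,3] | out [-5,2] | prev [-5,-3] | push {}
  [9] u=1 | in [-3,0] | out [-2,1] | prev ⊥ | push {0,3,5}
  [10] u=4 | in [-3,5] | out [-3,5] | prev [-3,0] | push {1}
  [11] u=0 | in [-5,3] | out [-3,5] | ==
  [12] u=3 | in [-2,1] | out [-5,3] | ==
  [13] u=5 | in [-2,1] | out [-2,1] | prev ⊥ | push {2,3}
  [14] u=1 | in [-3,5] | out [-2,5] | prev [-2,1] | push {0,4,5}
  [15] u=2 | in [-5,3] | out [-5,2] | ==
  [16] u=3 | in [-2,5] | out [-5,3] | ==
  [17] u=0 | in [-5,5] | out [-3,5] | ==
  [18] u=4 | in [-3,5] | out [-3,5] | ==
  [19] u=5 | in [-2,5] | out [-2,5] | prev [-2,1] | push {1,2,3}
  [20] u=1 | in [-3,5] | out [-2,5] | ==
  [21] u=2 | in [-5,5] | out [-5,4] | prev [-5,2] | push {}
  [22] u=3 | in [-2,5] | out [-5,3] | ==

Converged values:
  [0] [-3,5]
  [1] [-2,5]
  [2] [-5,4]
  [3] [-5,3]
  [4] [-3,5]
  [5] [-2,5]

[-3,5]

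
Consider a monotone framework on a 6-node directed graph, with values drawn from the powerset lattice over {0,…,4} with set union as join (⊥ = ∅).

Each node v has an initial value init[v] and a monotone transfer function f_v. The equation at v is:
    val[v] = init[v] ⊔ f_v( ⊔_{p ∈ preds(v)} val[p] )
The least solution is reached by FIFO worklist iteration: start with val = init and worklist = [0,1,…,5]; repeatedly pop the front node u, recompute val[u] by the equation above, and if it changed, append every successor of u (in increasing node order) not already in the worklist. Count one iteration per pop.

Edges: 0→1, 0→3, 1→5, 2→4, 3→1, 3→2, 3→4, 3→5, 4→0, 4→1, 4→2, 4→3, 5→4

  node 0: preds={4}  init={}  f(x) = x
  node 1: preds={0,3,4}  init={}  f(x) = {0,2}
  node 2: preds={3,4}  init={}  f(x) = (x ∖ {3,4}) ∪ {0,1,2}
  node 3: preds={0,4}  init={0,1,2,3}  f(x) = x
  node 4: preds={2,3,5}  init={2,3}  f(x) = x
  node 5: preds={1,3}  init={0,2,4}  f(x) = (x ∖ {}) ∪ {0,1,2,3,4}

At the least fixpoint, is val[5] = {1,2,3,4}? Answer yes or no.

Worklist (14 pops):
  #1 pop 0: in={2,3} → {2,3} (was {}); enqueue []
  #2 pop 1: in={0,1,2,3} → {0,2} (was {}); enqueue []
  #3 pop 2: in={0,1,2,3} → {0,1,2} (was {}); enqueue []
  #4 pop 3: in={2,3} → {0,1,2,3} (no change)
  #5 pop 4: in={0,1,2,3,4} → {0,1,2,3,4} (was {2,3}); enqueue [0,1,2,3]
  #6 pop 5: in={0,1,2,3} → {0,1,2,3,4} (was {0,2,4}); enqueue [4]
  #7 pop 0: in={0,1,2,3,4} → {0,1,2,3,4} (was {2,3}); enqueue []
  #8 pop 1: in={0,1,2,3,4} → {0,2} (no change)
  #9 pop 2: in={0,1,2,3,4} → {0,1,2} (no change)
  #10 pop 3: in={0,1,2,3,4} → {0,1,2,3,4} (was {0,1,2,3}); enqueue [1,2,5]
  #11 pop 4: in={0,1,2,3,4} → {0,1,2,3,4} (no change)
  #12 pop 1: in={0,1,2,3,4} → {0,2} (no change)
  #13 pop 2: in={0,1,2,3,4} → {0,1,2} (no change)
  #14 pop 5: in={0,1,2,3,4} → {0,1,2,3,4} (no change)

Fixpoint:
  val[0] = {0,1,2,3,4}
  val[1] = {0,2}
  val[2] = {0,1,2}
  val[3] = {0,1,2,3,4}
  val[4] = {0,1,2,3,4}
  val[5] = {0,1,2,3,4}

no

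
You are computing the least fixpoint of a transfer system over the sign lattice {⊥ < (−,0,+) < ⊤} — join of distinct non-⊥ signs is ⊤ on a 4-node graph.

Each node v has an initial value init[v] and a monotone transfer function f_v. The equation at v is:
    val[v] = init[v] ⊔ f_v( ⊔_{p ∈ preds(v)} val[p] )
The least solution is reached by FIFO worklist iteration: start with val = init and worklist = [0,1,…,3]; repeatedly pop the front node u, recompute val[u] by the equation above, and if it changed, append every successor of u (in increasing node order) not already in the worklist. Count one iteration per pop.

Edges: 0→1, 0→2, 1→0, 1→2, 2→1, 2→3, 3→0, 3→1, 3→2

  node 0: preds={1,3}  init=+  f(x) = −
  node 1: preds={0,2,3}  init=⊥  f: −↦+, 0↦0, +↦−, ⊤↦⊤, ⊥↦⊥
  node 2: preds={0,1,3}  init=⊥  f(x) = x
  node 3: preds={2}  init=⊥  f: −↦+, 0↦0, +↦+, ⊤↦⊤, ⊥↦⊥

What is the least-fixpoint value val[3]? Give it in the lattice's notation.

Trace (7 dequeues):
  [1] u=0 | in ⊥ | out ⊤ | prev + | push {}
  [2] u=1 | in ⊤ | out ⊤ | prev ⊥ | push {0}
  [3] u=2 | in ⊤ | out ⊤ | prev ⊥ | push {1}
  [4] u=3 | in ⊤ | out ⊤ | prev ⊥ | push {2}
  [5] u=0 | in ⊤ | out ⊤ | ==
  [6] u=1 | in ⊤ | out ⊤ | ==
  [7] u=2 | in ⊤ | out ⊤ | ==

Converged values:
  [0] ⊤
  [1] ⊤
  [2] ⊤
  [3] ⊤

⊤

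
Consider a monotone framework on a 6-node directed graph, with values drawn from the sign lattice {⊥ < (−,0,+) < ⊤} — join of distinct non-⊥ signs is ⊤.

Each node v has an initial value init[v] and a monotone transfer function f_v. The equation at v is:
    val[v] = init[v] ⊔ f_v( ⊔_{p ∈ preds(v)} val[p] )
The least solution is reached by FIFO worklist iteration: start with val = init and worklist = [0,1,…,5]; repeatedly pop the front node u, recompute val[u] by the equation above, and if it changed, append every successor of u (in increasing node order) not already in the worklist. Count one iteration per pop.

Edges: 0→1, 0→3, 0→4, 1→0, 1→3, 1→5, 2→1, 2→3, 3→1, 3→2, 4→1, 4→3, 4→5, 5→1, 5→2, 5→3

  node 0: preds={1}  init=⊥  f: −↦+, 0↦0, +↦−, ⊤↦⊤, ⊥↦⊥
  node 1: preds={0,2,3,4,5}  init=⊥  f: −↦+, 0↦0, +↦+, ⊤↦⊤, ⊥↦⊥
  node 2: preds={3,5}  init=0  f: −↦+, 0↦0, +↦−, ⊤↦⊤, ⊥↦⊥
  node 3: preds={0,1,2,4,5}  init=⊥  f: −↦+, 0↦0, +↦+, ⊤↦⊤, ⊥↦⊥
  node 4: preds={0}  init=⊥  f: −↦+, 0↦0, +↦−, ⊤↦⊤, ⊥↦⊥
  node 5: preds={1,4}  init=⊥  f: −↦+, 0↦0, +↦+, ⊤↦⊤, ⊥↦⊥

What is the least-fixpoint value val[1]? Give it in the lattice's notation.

Worklist (14 pops):
  #1 pop 0: in=⊥ → ⊥ (no change)
  #2 pop 1: in=0 → 0 (was ⊥); enqueue [0]
  #3 pop 2: in=⊥ → 0 (no change)
  #4 pop 3: in=0 → 0 (was ⊥); enqueue [1,2]
  #5 pop 4: in=⊥ → ⊥ (no change)
  #6 pop 5: in=0 → 0 (was ⊥); enqueue [3]
  #7 pop 0: in=0 → 0 (was ⊥); enqueue [4]
  #8 pop 1: in=0 → 0 (no change)
  #9 pop 2: in=0 → 0 (no change)
  #10 pop 3: in=0 → 0 (no change)
  #11 pop 4: in=0 → 0 (was ⊥); enqueue [1,3,5]
  #12 pop 1: in=0 → 0 (no change)
  #13 pop 3: in=0 → 0 (no change)
  #14 pop 5: in=0 → 0 (no change)

Fixpoint:
  val[0] = 0
  val[1] = 0
  val[2] = 0
  val[3] = 0
  val[4] = 0
  val[5] = 0

0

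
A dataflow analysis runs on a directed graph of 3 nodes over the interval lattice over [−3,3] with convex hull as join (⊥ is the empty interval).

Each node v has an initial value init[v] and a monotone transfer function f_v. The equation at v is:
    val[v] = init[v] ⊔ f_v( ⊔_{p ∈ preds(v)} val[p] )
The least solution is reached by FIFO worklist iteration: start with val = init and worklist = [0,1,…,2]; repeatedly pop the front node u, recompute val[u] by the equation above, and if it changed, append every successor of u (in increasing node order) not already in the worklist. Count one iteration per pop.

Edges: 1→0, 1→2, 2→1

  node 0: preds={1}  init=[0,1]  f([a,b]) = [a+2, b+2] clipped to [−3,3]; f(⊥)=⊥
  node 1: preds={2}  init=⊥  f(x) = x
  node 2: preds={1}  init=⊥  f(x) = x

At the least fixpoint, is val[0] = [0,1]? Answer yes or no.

Trace (3 dequeues):
  [1] u=0 | in ⊥ | out [0,1] | ==
  [2] u=1 | in ⊥ | out ⊥ | ==
  [3] u=2 | in ⊥ | out ⊥ | ==

Converged values:
  [0] [0,1]
  [1] ⊥
  [2] ⊥

yes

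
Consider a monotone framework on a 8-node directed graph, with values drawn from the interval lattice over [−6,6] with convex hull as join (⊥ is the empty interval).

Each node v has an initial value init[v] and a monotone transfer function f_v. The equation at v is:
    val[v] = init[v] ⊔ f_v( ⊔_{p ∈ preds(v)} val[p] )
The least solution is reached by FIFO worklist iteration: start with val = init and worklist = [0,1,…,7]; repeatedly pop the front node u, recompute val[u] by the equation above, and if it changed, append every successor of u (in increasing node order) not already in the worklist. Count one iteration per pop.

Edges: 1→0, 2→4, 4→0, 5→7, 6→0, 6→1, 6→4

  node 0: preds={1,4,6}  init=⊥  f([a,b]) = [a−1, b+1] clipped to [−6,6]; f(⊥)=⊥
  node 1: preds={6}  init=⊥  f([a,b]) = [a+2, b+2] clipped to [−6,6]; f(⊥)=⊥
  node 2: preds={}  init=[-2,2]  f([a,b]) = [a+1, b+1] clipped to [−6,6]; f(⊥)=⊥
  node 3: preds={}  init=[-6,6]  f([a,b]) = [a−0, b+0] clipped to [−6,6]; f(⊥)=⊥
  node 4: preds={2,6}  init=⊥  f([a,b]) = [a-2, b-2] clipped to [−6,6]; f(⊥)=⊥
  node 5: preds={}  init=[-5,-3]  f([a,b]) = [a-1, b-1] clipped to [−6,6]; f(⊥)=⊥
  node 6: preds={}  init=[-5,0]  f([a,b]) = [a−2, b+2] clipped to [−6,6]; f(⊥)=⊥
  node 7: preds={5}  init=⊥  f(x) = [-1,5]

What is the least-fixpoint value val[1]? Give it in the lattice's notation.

Trace (9 dequeues):
  [1] u=0 | in [-5,0] | out [-6,1] | prev ⊥ | push {}
  [2] u=1 | in [-5,0] | out [-3,2] | prev ⊥ | push {0}
  [3] u=2 | in ⊥ | out [-2,2] | ==
  [4] u=3 | in ⊥ | out [-6,6] | ==
  [5] u=4 | in [-5,2] | out [-6,0] | prev ⊥ | push {}
  [6] u=5 | in ⊥ | out [-5,-3] | ==
  [7] u=6 | in ⊥ | out [-5,0] | ==
  [8] u=7 | in [-5,-3] | out [-1,5] | prev ⊥ | push {}
  [9] u=0 | in [-6,2] | out [-6,3] | prev [-6,1] | push {}

Converged values:
  [0] [-6,3]
  [1] [-3,2]
  [2] [-2,2]
  [3] [-6,6]
  [4] [-6,0]
  [5] [-5,-3]
  [6] [-5,0]
  [7] [-1,5]

[-3,2]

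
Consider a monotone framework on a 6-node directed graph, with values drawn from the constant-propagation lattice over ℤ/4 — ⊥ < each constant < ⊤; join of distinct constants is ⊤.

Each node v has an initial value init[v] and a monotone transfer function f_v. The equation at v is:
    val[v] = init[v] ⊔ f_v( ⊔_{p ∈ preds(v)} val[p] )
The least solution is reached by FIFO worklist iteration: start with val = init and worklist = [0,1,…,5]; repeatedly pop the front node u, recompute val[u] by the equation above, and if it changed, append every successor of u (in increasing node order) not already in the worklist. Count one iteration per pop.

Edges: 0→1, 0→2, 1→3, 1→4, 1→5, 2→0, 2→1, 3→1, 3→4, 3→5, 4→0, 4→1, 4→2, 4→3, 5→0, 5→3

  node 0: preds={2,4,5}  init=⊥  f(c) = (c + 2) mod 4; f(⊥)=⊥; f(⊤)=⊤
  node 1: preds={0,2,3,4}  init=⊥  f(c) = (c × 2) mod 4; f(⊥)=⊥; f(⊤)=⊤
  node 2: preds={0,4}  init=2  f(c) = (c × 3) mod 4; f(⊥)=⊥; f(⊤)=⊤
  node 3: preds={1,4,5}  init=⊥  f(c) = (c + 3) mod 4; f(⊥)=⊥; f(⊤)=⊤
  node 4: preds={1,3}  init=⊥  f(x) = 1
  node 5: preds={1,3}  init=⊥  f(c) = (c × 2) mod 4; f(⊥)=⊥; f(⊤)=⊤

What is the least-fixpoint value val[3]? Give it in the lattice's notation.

Worklist (10 pops):
  #1 pop 0: in=2 → 0 (was ⊥); enqueue []
  #2 pop 1: in=⊤ → ⊤ (was ⊥); enqueue []
  #3 pop 2: in=0 → ⊤ (was 2); enqueue [0,1]
  #4 pop 3: in=⊤ → ⊤ (was ⊥); enqueue []
  #5 pop 4: in=⊤ → 1 (was ⊥); enqueue [2,3]
  #6 pop 5: in=⊤ → ⊤ (was ⊥); enqueue []
  #7 pop 0: in=⊤ → ⊤ (was 0); enqueue []
  #8 pop 1: in=⊤ → ⊤ (no change)
  #9 pop 2: in=⊤ → ⊤ (no change)
  #10 pop 3: in=⊤ → ⊤ (no change)

Fixpoint:
  val[0] = ⊤
  val[1] = ⊤
  val[2] = ⊤
  val[3] = ⊤
  val[4] = 1
  val[5] = ⊤

⊤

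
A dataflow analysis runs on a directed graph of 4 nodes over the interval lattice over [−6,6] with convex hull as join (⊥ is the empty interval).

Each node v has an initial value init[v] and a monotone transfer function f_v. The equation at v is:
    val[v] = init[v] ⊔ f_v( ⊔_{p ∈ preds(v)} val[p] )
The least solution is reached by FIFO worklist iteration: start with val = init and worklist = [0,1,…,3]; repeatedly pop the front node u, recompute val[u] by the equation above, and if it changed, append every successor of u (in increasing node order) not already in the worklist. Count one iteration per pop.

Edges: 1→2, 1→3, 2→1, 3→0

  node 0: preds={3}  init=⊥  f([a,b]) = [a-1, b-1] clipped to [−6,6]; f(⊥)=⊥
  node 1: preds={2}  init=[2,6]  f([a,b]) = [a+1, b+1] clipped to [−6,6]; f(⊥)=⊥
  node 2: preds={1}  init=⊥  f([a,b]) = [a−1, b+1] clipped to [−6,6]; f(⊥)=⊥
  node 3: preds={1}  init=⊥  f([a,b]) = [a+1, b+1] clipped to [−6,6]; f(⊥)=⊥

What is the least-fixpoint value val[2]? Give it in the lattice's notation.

Trace (6 dequeues):
  [1] u=0 | in ⊥ | out ⊥ | ==
  [2] u=1 | in ⊥ | out [2,6] | ==
  [3] u=2 | in [2,6] | out [1,6] | prev ⊥ | push {1}
  [4] u=3 | in [2,6] | out [3,6] | prev ⊥ | push {0}
  [5] u=1 | in [1,6] | out [2,6] | ==
  [6] u=0 | in [3,6] | out [2,5] | prev ⊥ | push {}

Converged values:
  [0] [2,5]
  [1] [2,6]
  [2] [1,6]
  [3] [3,6]

[1,6]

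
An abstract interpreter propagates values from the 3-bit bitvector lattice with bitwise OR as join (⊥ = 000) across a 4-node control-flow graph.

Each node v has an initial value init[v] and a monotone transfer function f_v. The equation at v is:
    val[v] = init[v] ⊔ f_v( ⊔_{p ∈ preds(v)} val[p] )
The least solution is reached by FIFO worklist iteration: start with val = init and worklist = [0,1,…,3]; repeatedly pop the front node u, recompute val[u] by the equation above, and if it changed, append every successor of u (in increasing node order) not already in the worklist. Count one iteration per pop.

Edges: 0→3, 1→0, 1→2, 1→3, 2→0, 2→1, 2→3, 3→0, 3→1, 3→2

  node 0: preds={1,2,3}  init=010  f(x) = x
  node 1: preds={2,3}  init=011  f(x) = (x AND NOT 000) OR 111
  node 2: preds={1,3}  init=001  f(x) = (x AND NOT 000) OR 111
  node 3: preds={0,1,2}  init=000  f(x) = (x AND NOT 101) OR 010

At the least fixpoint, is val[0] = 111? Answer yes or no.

Iteration log — 8 steps:
  step 1. node 0  ⊔preds=011  new=011  old=010  +wl: 
  step 2. node 1  ⊔preds=001  new=111  old=011  +wl: 0
  step 3. node 2  ⊔preds=111  new=111  old=001  +wl: 1
  step 4. node 3  ⊔preds=111  new=010  old=000  +wl: 2
  step 5. node 0  ⊔preds=111  new=111  old=011  +wl: 3
  step 6. node 1  ⊔preds=111  new=111  stable
  step 7. node 2  ⊔preds=111  new=111  stable
  step 8. node 3  ⊔preds=111  new=010  stable

Least fixpoint reached:
  node 0: 111
  node 1: 111
  node 2: 111
  node 3: 010

yes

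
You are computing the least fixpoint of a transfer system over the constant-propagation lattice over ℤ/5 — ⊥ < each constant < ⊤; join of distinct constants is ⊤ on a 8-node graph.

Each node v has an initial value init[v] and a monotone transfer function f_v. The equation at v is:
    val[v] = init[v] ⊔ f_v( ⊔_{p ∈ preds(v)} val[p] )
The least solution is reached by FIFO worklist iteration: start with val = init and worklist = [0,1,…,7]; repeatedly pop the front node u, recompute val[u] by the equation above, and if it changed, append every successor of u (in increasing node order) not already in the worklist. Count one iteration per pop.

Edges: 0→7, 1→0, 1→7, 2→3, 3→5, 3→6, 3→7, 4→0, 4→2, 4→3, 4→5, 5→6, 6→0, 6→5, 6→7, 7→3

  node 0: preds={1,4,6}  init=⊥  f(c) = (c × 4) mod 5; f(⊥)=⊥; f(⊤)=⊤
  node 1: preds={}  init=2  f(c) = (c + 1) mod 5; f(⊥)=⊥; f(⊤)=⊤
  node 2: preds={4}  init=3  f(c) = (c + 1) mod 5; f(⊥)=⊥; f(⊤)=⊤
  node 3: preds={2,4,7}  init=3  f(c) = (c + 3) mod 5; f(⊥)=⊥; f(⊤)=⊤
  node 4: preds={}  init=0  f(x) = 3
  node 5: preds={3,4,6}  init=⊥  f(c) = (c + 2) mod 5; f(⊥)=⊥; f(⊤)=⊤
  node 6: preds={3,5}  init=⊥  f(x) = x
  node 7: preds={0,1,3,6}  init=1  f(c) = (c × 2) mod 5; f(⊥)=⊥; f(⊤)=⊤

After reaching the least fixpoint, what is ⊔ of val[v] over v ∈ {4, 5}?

⊤

Trace (12 dequeues):
  [1] u=0 | in ⊤ | out ⊤ | prev ⊥ | push {}
  [2] u=1 | in ⊥ | out 2 | ==
  [3] u=2 | in 0 | out ⊤ | prev 3 | push {}
  [4] u=3 | in ⊤ | out ⊤ | prev 3 | push {}
  [5] u=4 | in ⊥ | out ⊤ | prev 0 | push {0,2,3}
  [6] u=5 | in ⊤ | out ⊤ | prev ⊥ | push {}
  [7] u=6 | in ⊤ | out ⊤ | prev ⊥ | push {5}
  [8] u=7 | in ⊤ | out ⊤ | prev 1 | push {}
  [9] u=0 | in ⊤ | out ⊤ | ==
  [10] u=2 | in ⊤ | out ⊤ | ==
  [11] u=3 | in ⊤ | out ⊤ | ==
  [12] u=5 | in ⊤ | out ⊤ | ==

Converged values:
  [0] ⊤
  [1] 2
  [2] ⊤
  [3] ⊤
  [4] ⊤
  [5] ⊤
  [6] ⊤
  [7] ⊤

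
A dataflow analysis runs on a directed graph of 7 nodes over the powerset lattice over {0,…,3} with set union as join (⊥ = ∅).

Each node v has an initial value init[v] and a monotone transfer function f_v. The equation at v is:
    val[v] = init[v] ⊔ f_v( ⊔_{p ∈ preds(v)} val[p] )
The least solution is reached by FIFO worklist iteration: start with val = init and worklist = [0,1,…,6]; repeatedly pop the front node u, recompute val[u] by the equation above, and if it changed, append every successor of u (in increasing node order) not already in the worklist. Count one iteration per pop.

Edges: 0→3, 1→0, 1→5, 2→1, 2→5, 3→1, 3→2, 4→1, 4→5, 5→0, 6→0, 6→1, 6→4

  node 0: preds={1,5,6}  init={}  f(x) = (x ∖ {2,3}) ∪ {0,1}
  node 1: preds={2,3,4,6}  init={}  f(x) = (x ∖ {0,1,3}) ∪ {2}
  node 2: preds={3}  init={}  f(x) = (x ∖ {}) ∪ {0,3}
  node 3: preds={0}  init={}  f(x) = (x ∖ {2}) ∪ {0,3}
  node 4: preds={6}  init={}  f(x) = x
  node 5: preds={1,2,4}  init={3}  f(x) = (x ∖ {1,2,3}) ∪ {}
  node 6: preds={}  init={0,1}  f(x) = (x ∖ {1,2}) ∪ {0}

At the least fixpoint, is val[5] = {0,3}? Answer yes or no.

yes

Iteration log — 12 steps:
  step 1. node 0  ⊔preds={0,1,3}  new={0,1}  old={}  +wl: 
  step 2. node 1  ⊔preds={0,1}  new={2}  old={}  +wl: 0
  step 3. node 2  ⊔preds={}  new={0,3}  old={}  +wl: 1
  step 4. node 3  ⊔preds={0,1}  new={0,1,3}  old={}  +wl: 2
  step 5. node 4  ⊔preds={0,1}  new={0,1}  old={}  +wl: 
  step 6. node 5  ⊔preds={0,1,2,3}  new={0,3}  old={3}  +wl: 
  step 7. node 6  ⊔preds={}  new={0,1}  stable
  step 8. node 0  ⊔preds={0,1,2,3}  new={0,1}  stable
  step 9. node 1  ⊔preds={0,1,3}  new={2}  stable
  step 10. node 2  ⊔preds={0,1,3}  new={0,1,3}  old={0,3}  +wl: 1,5
  step 11. node 1  ⊔preds={0,1,3}  new={2}  stable
  step 12. node 5  ⊔preds={0,1,2,3}  new={0,3}  stable

Least fixpoint reached:
  node 0: {0,1}
  node 1: {2}
  node 2: {0,1,3}
  node 3: {0,1,3}
  node 4: {0,1}
  node 5: {0,3}
  node 6: {0,1}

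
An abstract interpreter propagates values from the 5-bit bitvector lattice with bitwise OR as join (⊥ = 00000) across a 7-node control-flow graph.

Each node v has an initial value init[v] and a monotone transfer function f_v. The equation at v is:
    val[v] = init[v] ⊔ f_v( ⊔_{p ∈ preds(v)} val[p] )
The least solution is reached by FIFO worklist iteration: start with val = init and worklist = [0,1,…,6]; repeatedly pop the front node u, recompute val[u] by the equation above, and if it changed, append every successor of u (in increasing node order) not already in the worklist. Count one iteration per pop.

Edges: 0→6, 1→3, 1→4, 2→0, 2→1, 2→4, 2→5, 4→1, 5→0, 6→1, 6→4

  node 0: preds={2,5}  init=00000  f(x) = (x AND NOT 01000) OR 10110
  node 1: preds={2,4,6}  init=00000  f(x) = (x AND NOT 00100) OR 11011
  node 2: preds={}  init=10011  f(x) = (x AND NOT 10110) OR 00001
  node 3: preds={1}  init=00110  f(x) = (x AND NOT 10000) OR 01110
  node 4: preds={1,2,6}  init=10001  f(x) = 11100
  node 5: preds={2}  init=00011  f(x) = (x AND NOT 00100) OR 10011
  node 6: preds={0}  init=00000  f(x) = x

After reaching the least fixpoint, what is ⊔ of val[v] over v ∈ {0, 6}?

10111

Trace (10 dequeues):
  [1] u=0 | in 10011 | out 10111 | prev 00000 | push {}
  [2] u=1 | in 10011 | out 11011 | prev 00000 | push {}
  [3] u=2 | in 00000 | out 10011 | ==
  [4] u=3 | in 11011 | out 01111 | prev 00110 | push {}
  [5] u=4 | in 11011 | out 11101 | prev 10001 | push {1}
  [6] u=5 | in 10011 | out 10011 | prev 00011 | push {0}
  [7] u=6 | in 10111 | out 10111 | prev 00000 | push {4}
  [8] u=1 | in 11111 | out 11011 | ==
  [9] u=0 | in 10011 | out 10111 | ==
  [10] u=4 | in 11111 | out 11101 | ==

Converged values:
  [0] 10111
  [1] 11011
  [2] 10011
  [3] 01111
  [4] 11101
  [5] 10011
  [6] 10111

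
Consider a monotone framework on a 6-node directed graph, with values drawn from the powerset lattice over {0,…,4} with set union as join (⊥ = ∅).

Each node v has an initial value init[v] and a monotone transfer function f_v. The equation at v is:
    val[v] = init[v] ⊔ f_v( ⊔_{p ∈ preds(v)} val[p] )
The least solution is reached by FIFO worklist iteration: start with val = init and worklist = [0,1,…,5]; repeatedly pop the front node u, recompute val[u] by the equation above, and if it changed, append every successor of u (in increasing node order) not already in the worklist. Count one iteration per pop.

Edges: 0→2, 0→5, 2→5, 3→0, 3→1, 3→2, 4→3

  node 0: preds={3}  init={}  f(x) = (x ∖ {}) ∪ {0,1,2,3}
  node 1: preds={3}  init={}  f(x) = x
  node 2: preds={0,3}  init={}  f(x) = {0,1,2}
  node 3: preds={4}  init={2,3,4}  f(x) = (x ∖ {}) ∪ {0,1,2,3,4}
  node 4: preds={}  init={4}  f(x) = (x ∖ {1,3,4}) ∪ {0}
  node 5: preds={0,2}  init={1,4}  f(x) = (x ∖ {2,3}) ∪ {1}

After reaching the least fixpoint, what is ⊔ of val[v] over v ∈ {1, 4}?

Worklist (10 pops):
  #1 pop 0: in={2,3,4} → {0,1,2,3,4} (was {}); enqueue []
  #2 pop 1: in={2,3,4} → {2,3,4} (was {}); enqueue []
  #3 pop 2: in={0,1,2,3,4} → {0,1,2} (was {}); enqueue []
  #4 pop 3: in={4} → {0,1,2,3,4} (was {2,3,4}); enqueue [0,1,2]
  #5 pop 4: in={} → {0,4} (was {4}); enqueue [3]
  #6 pop 5: in={0,1,2,3,4} → {0,1,4} (was {1,4}); enqueue []
  #7 pop 0: in={0,1,2,3,4} → {0,1,2,3,4} (no change)
  #8 pop 1: in={0,1,2,3,4} → {0,1,2,3,4} (was {2,3,4}); enqueue []
  #9 pop 2: in={0,1,2,3,4} → {0,1,2} (no change)
  #10 pop 3: in={0,4} → {0,1,2,3,4} (no change)

Fixpoint:
  val[0] = {0,1,2,3,4}
  val[1] = {0,1,2,3,4}
  val[2] = {0,1,2}
  val[3] = {0,1,2,3,4}
  val[4] = {0,4}
  val[5] = {0,1,4}

{0,1,2,3,4}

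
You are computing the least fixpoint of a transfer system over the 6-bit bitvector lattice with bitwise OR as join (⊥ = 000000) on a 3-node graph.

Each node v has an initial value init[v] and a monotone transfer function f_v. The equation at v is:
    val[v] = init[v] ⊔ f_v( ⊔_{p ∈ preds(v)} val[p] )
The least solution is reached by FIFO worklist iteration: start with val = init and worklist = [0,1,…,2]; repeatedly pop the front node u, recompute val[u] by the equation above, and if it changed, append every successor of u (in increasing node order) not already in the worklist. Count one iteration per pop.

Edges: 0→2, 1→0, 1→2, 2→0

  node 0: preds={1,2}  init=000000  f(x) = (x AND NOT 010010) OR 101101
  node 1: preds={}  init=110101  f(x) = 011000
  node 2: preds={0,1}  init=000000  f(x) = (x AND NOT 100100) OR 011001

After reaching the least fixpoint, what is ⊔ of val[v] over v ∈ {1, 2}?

Worklist (4 pops):
  #1 pop 0: in=110101 → 101101 (was 000000); enqueue []
  #2 pop 1: in=000000 → 111101 (was 110101); enqueue [0]
  #3 pop 2: in=111101 → 011001 (was 000000); enqueue []
  #4 pop 0: in=111101 → 101101 (no change)

Fixpoint:
  val[0] = 101101
  val[1] = 111101
  val[2] = 011001

111101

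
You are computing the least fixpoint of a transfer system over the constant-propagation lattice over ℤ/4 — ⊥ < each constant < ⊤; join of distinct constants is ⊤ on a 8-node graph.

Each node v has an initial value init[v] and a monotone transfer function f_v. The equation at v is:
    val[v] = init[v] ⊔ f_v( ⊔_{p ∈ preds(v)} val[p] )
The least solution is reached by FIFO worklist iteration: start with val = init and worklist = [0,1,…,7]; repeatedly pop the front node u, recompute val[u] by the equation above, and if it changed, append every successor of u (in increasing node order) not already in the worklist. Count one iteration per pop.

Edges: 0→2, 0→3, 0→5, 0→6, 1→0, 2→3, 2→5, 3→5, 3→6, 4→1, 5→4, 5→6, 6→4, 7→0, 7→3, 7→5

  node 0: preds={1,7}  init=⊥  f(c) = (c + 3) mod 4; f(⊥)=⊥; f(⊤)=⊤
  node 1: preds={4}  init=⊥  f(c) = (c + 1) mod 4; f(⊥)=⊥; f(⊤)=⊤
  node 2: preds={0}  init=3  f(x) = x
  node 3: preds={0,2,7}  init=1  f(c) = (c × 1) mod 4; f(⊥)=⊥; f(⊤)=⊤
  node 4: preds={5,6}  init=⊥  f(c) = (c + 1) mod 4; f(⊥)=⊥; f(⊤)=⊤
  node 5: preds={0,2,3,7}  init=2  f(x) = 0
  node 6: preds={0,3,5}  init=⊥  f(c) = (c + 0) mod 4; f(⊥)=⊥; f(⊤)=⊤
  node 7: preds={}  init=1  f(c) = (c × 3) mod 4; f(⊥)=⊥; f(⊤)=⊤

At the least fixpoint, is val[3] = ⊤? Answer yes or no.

Iteration log — 17 steps:
  step 1. node 0  ⊔preds=1  new=0  old=⊥  +wl: 
  step 2. node 1  ⊔preds=⊥  new=⊥  stable
  step 3. node 2  ⊔preds=0  new=⊤  old=3  +wl: 
  step 4. node 3  ⊔preds=⊤  new=⊤  old=1  +wl: 
  step 5. node 4  ⊔preds=2  new=3  old=⊥  +wl: 1
  step 6. node 5  ⊔preds=⊤  new=⊤  old=2  +wl: 4
  step 7. node 6  ⊔preds=⊤  new=⊤  old=⊥  +wl: 
  step 8. node 7  ⊔preds=⊥  new=1  stable
  step 9. node 1  ⊔preds=3  new=0  old=⊥  +wl: 0
  step 10. node 4  ⊔preds=⊤  new=⊤  old=3  +wl: 1
  step 11. node 0  ⊔preds=⊤  new=⊤  old=0  +wl: 2,3,5,6
  step 12. node 1  ⊔preds=⊤  new=⊤  old=0  +wl: 0
  step 13. node 2  ⊔preds=⊤  new=⊤  stable
  step 14. node 3  ⊔preds=⊤  new=⊤  stable
  step 15. node 5  ⊔preds=⊤  new=⊤  stable
  step 16. node 6  ⊔preds=⊤  new=⊤  stable
  step 17. node 0  ⊔preds=⊤  new=⊤  stable

Least fixpoint reached:
  node 0: ⊤
  node 1: ⊤
  node 2: ⊤
  node 3: ⊤
  node 4: ⊤
  node 5: ⊤
  node 6: ⊤
  node 7: 1

yes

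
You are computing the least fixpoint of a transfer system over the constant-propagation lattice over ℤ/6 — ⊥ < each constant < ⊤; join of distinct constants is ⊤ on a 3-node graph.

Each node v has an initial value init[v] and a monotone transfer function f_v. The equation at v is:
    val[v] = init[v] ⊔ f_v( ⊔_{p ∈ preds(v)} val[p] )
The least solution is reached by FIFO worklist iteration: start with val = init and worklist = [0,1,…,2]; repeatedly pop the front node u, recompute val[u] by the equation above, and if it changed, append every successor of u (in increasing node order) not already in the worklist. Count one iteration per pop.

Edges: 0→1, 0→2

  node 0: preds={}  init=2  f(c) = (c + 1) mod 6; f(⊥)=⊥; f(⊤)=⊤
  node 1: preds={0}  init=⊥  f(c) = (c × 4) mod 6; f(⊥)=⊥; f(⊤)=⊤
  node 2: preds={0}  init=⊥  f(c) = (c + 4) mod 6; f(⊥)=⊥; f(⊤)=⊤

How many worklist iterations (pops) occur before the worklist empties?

3

Iteration log — 3 steps:
  step 1. node 0  ⊔preds=⊥  new=2  stable
  step 2. node 1  ⊔preds=2  new=2  old=⊥  +wl: 
  step 3. node 2  ⊔preds=2  new=0  old=⊥  +wl: 

Least fixpoint reached:
  node 0: 2
  node 1: 2
  node 2: 0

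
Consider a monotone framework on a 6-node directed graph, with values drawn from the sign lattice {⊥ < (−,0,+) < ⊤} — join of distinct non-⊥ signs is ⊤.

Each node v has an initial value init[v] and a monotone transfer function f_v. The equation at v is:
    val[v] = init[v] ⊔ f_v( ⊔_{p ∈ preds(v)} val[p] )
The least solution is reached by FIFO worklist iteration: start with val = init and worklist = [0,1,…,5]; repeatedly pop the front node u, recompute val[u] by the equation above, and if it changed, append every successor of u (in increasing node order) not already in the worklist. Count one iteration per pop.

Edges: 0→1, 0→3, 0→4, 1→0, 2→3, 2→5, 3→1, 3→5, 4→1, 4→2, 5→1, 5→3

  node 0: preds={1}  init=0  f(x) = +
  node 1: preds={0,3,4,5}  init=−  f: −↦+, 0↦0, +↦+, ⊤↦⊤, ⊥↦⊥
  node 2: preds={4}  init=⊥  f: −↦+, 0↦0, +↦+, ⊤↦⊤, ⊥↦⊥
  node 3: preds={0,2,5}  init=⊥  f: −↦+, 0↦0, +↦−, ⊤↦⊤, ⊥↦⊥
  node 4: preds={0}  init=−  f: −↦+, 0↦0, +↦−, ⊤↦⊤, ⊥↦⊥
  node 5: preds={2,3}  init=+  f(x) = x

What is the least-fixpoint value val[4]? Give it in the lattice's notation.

Worklist (11 pops):
  #1 pop 0: in=− → ⊤ (was 0); enqueue []
  #2 pop 1: in=⊤ → ⊤ (was −); enqueue [0]
  #3 pop 2: in=− → + (was ⊥); enqueue []
  #4 pop 3: in=⊤ → ⊤ (was ⊥); enqueue [1]
  #5 pop 4: in=⊤ → ⊤ (was −); enqueue [2]
  #6 pop 5: in=⊤ → ⊤ (was +); enqueue [3]
  #7 pop 0: in=⊤ → ⊤ (no change)
  #8 pop 1: in=⊤ → ⊤ (no change)
  #9 pop 2: in=⊤ → ⊤ (was +); enqueue [5]
  #10 pop 3: in=⊤ → ⊤ (no change)
  #11 pop 5: in=⊤ → ⊤ (no change)

Fixpoint:
  val[0] = ⊤
  val[1] = ⊤
  val[2] = ⊤
  val[3] = ⊤
  val[4] = ⊤
  val[5] = ⊤

⊤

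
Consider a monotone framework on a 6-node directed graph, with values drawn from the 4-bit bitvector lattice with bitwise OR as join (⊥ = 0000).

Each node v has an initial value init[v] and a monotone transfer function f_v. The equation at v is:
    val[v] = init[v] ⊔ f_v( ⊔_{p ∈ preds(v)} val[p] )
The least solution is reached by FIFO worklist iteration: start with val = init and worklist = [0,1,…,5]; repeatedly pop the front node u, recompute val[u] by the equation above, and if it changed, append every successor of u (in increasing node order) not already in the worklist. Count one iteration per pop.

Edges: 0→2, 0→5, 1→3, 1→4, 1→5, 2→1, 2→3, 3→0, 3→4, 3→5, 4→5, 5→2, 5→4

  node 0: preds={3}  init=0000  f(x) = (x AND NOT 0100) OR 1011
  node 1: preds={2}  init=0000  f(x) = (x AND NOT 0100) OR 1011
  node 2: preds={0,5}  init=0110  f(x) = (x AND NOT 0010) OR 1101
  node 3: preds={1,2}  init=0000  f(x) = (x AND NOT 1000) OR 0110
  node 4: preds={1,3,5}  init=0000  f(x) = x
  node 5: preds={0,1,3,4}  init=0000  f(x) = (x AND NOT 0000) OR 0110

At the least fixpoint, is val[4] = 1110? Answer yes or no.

Worklist (10 pops):
  #1 pop 0: in=0000 → 1011 (was 0000); enqueue []
  #2 pop 1: in=0110 → 1011 (was 0000); enqueue []
  #3 pop 2: in=1011 → 1111 (was 0110); enqueue [1]
  #4 pop 3: in=1111 → 0111 (was 0000); enqueue [0]
  #5 pop 4: in=1111 → 1111 (was 0000); enqueue []
  #6 pop 5: in=1111 → 1111 (was 0000); enqueue [2,4]
  #7 pop 1: in=1111 → 1011 (no change)
  #8 pop 0: in=0111 → 1011 (no change)
  #9 pop 2: in=1111 → 1111 (no change)
  #10 pop 4: in=1111 → 1111 (no change)

Fixpoint:
  val[0] = 1011
  val[1] = 1011
  val[2] = 1111
  val[3] = 0111
  val[4] = 1111
  val[5] = 1111

no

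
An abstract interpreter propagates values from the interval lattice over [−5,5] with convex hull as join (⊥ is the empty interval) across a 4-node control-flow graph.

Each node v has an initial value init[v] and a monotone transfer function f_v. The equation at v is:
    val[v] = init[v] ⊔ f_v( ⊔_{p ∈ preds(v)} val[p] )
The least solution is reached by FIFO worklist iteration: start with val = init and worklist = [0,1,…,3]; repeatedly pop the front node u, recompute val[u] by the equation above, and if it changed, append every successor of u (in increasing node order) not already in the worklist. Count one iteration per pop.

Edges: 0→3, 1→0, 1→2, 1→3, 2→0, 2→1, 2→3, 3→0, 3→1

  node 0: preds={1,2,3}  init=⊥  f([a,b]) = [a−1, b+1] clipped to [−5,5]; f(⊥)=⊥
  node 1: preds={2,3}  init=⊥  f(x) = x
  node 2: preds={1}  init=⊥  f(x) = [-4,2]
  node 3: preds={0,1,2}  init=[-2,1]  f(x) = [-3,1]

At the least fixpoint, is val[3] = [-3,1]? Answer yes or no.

yes

Trace (9 dequeues):
  [1] u=0 | in [-2,1] | out [-3,2] | prev ⊥ | push {}
  [2] u=1 | in [-2,1] | out [-2,1] | prev ⊥ | push {0}
  [3] u=2 | in [-2,1] | out [-4,2] | prev ⊥ | push {1}
  [4] u=3 | in [-4,2] | out [-3,1] | prev [-2,1] | push {}
  [5] u=0 | in [-4,2] | out [-5,3] | prev [-3,2] | push {3}
  [6] u=1 | in [-4,2] | out [-4,2] | prev [-2,1] | push {0,2}
  [7] u=3 | in [-5,3] | out [-3,1] | ==
  [8] u=0 | in [-4,2] | out [-5,3] | ==
  [9] u=2 | in [-4,2] | out [-4,2] | ==

Converged values:
  [0] [-5,3]
  [1] [-4,2]
  [2] [-4,2]
  [3] [-3,1]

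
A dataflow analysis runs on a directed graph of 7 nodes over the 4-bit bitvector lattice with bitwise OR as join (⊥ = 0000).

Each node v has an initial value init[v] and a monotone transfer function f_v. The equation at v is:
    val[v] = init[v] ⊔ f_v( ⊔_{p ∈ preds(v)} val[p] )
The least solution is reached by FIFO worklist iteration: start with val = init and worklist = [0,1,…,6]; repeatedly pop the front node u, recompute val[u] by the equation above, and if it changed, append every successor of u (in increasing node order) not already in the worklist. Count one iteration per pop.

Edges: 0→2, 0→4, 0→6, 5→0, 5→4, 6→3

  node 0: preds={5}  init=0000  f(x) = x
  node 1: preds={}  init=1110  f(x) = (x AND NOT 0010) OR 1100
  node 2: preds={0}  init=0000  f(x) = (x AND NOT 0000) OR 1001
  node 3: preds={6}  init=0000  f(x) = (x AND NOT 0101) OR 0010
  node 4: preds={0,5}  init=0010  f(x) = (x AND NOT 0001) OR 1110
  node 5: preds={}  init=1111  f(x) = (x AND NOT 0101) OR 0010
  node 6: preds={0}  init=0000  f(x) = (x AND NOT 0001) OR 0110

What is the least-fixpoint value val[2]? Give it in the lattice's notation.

Worklist (8 pops):
  #1 pop 0: in=1111 → 1111 (was 0000); enqueue []
  #2 pop 1: in=0000 → 1110 (no change)
  #3 pop 2: in=1111 → 1111 (was 0000); enqueue []
  #4 pop 3: in=0000 → 0010 (was 0000); enqueue []
  #5 pop 4: in=1111 → 1110 (was 0010); enqueue []
  #6 pop 5: in=0000 → 1111 (no change)
  #7 pop 6: in=1111 → 1110 (was 0000); enqueue [3]
  #8 pop 3: in=1110 → 1010 (was 0010); enqueue []

Fixpoint:
  val[0] = 1111
  val[1] = 1110
  val[2] = 1111
  val[3] = 1010
  val[4] = 1110
  val[5] = 1111
  val[6] = 1110

1111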